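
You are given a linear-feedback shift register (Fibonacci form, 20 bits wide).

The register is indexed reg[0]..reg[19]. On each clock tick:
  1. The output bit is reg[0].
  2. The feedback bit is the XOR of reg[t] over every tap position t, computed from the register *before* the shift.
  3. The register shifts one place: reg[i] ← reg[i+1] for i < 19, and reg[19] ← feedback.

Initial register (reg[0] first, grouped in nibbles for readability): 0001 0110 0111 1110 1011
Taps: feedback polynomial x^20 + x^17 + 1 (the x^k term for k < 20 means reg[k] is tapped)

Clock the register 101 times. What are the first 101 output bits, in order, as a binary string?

00010110011111101011011110010101010000110001101000010110111011000010010111010100010010110011101000000

k : reg_k → out_k, fb_k
0: 00010110011111101011 → 0, fb=0
1: 00101100111111010110 → 0, fb=1
2: 01011001111110101101 → 0, fb=1
3: 10110011111101011011 → 1, fb=1
4: 01100111111010110111 → 0, fb=1
5: 11001111110101101111 → 1, fb=0
6: 10011111101011011110 → 1, fb=0
7: 00111111010110111100 → 0, fb=1
8: 01111110101101111001 → 0, fb=0
9: 11111101011011110010 → 1, fb=1
10: 11111010110111100101 → 1, fb=0
11: 11110101101111001010 → 1, fb=1
12: 11101011011110010101 → 1, fb=0
13: 11010110111100101010 → 1, fb=1
14: 10101101111001010101 → 1, fb=0
15: 01011011110010101010 → 0, fb=0
16: 10110111100101010100 → 1, fb=0
17: 01101111001010101000 → 0, fb=0
18: 11011110010101010000 → 1, fb=1
19: 10111100101010100001 → 1, fb=1
20: 01111001010101000011 → 0, fb=0
21: 11110010101010000110 → 1, fb=0
22: 11100101010100001100 → 1, fb=0
23: 11001010101000011000 → 1, fb=1
24: 10010101010000110001 → 1, fb=1
25: 00101010100001100011 → 0, fb=0
26: 01010101000011000110 → 0, fb=1
27: 10101010000110001101 → 1, fb=0
28: 01010100001100011010 → 0, fb=0
29: 10101000011000110100 → 1, fb=0
30: 01010000110001101000 → 0, fb=0
31: 10100001100011010000 → 1, fb=1
32: 01000011000110100001 → 0, fb=0
33: 10000110001101000010 → 1, fb=1
34: 00001100011010000101 → 0, fb=1
35: 00011000110100001011 → 0, fb=0
36: 00110001101000010110 → 0, fb=1
37: 01100011010000101101 → 0, fb=1
38: 11000110100001011011 → 1, fb=1
39: 10001101000010110111 → 1, fb=0
40: 00011010000101101110 → 0, fb=1
41: 00110100001011011101 → 0, fb=1
42: 01101000010110111011 → 0, fb=0
43: 11010000101101110110 → 1, fb=0
44: 10100001011011101100 → 1, fb=0
45: 01000010110111011000 → 0, fb=0
46: 10000101101110110000 → 1, fb=1
47: 00001011011101100001 → 0, fb=0
48: 00010110111011000010 → 0, fb=0
49: 00101101110110000100 → 0, fb=1
50: 01011011101100001001 → 0, fb=0
51: 10110111011000010010 → 1, fb=1
52: 01101110110000100101 → 0, fb=1
53: 11011101100001001011 → 1, fb=1
54: 10111011000010010111 → 1, fb=0
55: 01110110000100101110 → 0, fb=1
56: 11101100001001011101 → 1, fb=0
57: 11011000010010111010 → 1, fb=1
58: 10110000100101110101 → 1, fb=0
59: 01100001001011101010 → 0, fb=0
60: 11000010010111010100 → 1, fb=0
61: 10000100101110101000 → 1, fb=1
62: 00001001011101010001 → 0, fb=0
63: 00010010111010100010 → 0, fb=0
64: 00100101110101000100 → 0, fb=1
65: 01001011101010001001 → 0, fb=0
66: 10010111010100010010 → 1, fb=1
67: 00101110101000100101 → 0, fb=1
68: 01011101010001001011 → 0, fb=0
69: 10111010100010010110 → 1, fb=0
70: 01110101000100101100 → 0, fb=1
71: 11101010001001011001 → 1, fb=1
72: 11010100010010110011 → 1, fb=1
73: 10101000100101100111 → 1, fb=0
74: 01010001001011001110 → 0, fb=1
75: 10100010010110011101 → 1, fb=0
76: 01000100101100111010 → 0, fb=0
77: 10001001011001110100 → 1, fb=0
78: 00010010110011101000 → 0, fb=0
79: 00100101100111010000 → 0, fb=0
80: 01001011001110100000 → 0, fb=0
81: 10010110011101000000 → 1, fb=1
82: 00101100111010000001 → 0, fb=0
83: 01011001110100000010 → 0, fb=0
84: 10110011101000000100 → 1, fb=0
85: 01100111010000001000 → 0, fb=0
86: 11001110100000010000 → 1, fb=1
87: 10011101000000100001 → 1, fb=1
88: 00111010000001000011 → 0, fb=0
89: 01110100000010000110 → 0, fb=1
90: 11101000000100001101 → 1, fb=0
91: 11010000001000011010 → 1, fb=1
92: 10100000010000110101 → 1, fb=0
93: 01000000100001101010 → 0, fb=0
94: 10000001000011010100 → 1, fb=0
95: 00000010000110101000 → 0, fb=0
96: 00000100001101010000 → 0, fb=0
97: 00001000011010100000 → 0, fb=0
98: 00010000110101000000 → 0, fb=0
99: 00100001101010000000 → 0, fb=0
100: 01000011010100000000 → 0, fb=0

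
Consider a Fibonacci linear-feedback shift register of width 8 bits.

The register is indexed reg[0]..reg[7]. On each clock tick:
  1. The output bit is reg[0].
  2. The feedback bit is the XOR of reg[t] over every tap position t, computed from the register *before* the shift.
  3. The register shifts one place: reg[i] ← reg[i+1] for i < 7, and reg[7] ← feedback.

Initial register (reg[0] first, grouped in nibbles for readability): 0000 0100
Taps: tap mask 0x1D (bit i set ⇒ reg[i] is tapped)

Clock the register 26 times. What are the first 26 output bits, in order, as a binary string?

00000100011100010010111000

tick  register→output (feedback)
  0  00000100→0 (0)
  1  00001000→0 (1)
  2  00010001→0 (1)
  3  00100011→0 (1)
  4  01000111→0 (0)
  5  10001110→1 (0)
  6  00011100→0 (0)
  7  00111000→0 (1)
  8  01110001→0 (0)
  9  11100010→1 (0)
 10  11000100→1 (1)
 11  10001001→1 (0)
 12  00010010→0 (1)
 13  00100101→0 (1)
 14  01001011→0 (1)
 15  10010111→1 (0)
 16  00101110→0 (0)
 17  01011100→0 (0)
 18  10111000→1 (0)
 19  01110000→0 (0)
 20  11100000→1 (0)
 21  11000000→1 (1)
 22  10000001→1 (1)
 23  00000011→0 (0)
 24  00000110→0 (0)
 25  00001100→0 (1)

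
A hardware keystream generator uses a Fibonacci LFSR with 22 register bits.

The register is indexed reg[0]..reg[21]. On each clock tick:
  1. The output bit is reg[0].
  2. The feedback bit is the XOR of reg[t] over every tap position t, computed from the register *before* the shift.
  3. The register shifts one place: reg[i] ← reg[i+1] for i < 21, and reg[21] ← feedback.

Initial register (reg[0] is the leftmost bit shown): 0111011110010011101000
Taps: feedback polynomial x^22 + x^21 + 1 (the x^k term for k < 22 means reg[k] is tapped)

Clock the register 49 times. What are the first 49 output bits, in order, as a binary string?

k : reg_k → out_k, fb_k
0: 0111011110010011101000 → 0, fb=0
1: 1110111100100111010000 → 1, fb=1
2: 1101111001001110100001 → 1, fb=0
3: 1011110010011101000010 → 1, fb=1
4: 0111100100111010000101 → 0, fb=1
5: 1111001001110100001011 → 1, fb=0
6: 1110010011101000010110 → 1, fb=1
7: 1100100111010000101101 → 1, fb=0
8: 1001001110100001011010 → 1, fb=1
9: 0010011101000010110101 → 0, fb=1
10: 0100111010000101101011 → 0, fb=1
11: 1001110100001011010111 → 1, fb=0
12: 0011101000010110101110 → 0, fb=0
13: 0111010000101101011100 → 0, fb=0
14: 1110100001011010111000 → 1, fb=1
15: 1101000010110101110001 → 1, fb=0
16: 1010000101101011100010 → 1, fb=1
17: 0100001011010111000101 → 0, fb=1
18: 1000010110101110001011 → 1, fb=0
19: 0000101101011100010110 → 0, fb=0
20: 0001011010111000101100 → 0, fb=0
21: 0010110101110001011000 → 0, fb=0
22: 0101101011100010110000 → 0, fb=0
23: 1011010111000101100000 → 1, fb=1
24: 0110101110001011000001 → 0, fb=1
25: 1101011100010110000011 → 1, fb=0
26: 1010111000101100000110 → 1, fb=1
27: 0101110001011000001101 → 0, fb=1
28: 1011100010110000011011 → 1, fb=0
29: 0111000101100000110110 → 0, fb=0
30: 1110001011000001101100 → 1, fb=1
31: 1100010110000011011001 → 1, fb=0
32: 1000101100000110110010 → 1, fb=1
33: 0001011000001101100101 → 0, fb=1
34: 0010110000011011001011 → 0, fb=1
35: 0101100000110110010111 → 0, fb=1
36: 1011000001101100101111 → 1, fb=0
37: 0110000011011001011110 → 0, fb=0
38: 1100000110110010111100 → 1, fb=1
39: 1000001101100101111001 → 1, fb=0
40: 0000011011001011110010 → 0, fb=0
41: 0000110110010111100100 → 0, fb=0
42: 0001101100101111001000 → 0, fb=0
43: 0011011001011110010000 → 0, fb=0
44: 0110110010111100100000 → 0, fb=0
45: 1101100101111001000000 → 1, fb=1
46: 1011001011110010000001 → 1, fb=0
47: 0110010111100100000010 → 0, fb=0
48: 1100101111001000000100 → 1, fb=1

0111011110010011101000010110101110001011000001101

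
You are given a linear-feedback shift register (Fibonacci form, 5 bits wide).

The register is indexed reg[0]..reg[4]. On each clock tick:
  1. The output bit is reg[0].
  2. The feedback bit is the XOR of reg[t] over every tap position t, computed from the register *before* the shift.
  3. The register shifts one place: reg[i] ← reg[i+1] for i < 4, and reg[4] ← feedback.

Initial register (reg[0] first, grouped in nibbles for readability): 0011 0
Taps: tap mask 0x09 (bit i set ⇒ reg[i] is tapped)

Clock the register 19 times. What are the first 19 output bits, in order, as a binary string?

0011010010000101011

step | reg (before) | out | fb
   0 | 00110 | 0 | 1
   1 | 01101 | 0 | 0
   2 | 11010 | 1 | 0
   3 | 10100 | 1 | 1
   4 | 01001 | 0 | 0
   5 | 10010 | 1 | 0
   6 | 00100 | 0 | 0
   7 | 01000 | 0 | 0
   8 | 10000 | 1 | 1
   9 | 00001 | 0 | 0
  10 | 00010 | 0 | 1
  11 | 00101 | 0 | 0
  12 | 01010 | 0 | 1
  13 | 10101 | 1 | 1
  14 | 01011 | 0 | 1
  15 | 10111 | 1 | 0
  16 | 01110 | 0 | 1
  17 | 11101 | 1 | 1
  18 | 11011 | 1 | 0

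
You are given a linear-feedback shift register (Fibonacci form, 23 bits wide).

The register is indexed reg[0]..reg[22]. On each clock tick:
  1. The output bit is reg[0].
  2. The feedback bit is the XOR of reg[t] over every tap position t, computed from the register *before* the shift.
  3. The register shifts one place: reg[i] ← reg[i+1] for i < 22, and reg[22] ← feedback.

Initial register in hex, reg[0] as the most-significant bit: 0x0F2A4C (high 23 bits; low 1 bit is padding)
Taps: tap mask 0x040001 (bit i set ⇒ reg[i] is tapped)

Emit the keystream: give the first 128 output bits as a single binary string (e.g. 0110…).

tick  register→output (feedback)
  0  00001111001010100100110→0 (0)
  1  00011110010101001001100→0 (0)
  2  00111100101010010011000→0 (1)
  3  01111001010100100110001→0 (1)
  4  11110010101001001100011→1 (1)
  5  11100101010010011000111→1 (1)
  6  11001010100100110001111→1 (1)
  7  10010101001001100011111→1 (0)
  8  00101010010011000111110→0 (1)
  9  01010100100110001111101→0 (1)
 10  10101001001100011111011→1 (0)
 11  01010010011000111110110→0 (1)
 12  10100100110001111101101→1 (1)
 13  01001001100011111011011→0 (1)
 14  10010011000111110110111→1 (0)
 15  00100110001111101101110→0 (0)
 16  01001100011111011011100→0 (1)
 17  10011000111110110111001→1 (0)
 18  00110001111101101110010→0 (1)
 19  01100011111011011100101→0 (0)
 20  11000111110110111001010→1 (1)
 21  10001111101101110010101→1 (0)
 22  00011111011011100101010→0 (0)
 23  00111110110111001010100→0 (1)
 24  01111101101110010101001→0 (0)
 25  11111011011100101010010→1 (0)
 26  11110110111001010100100→1 (1)
 27  11101101110010101001001→1 (1)
 28  11011011100101010010011→1 (0)
 29  10110111001010100100110→1 (1)
 30  01101110010101001001101→0 (0)
 31  11011100101010010011010→1 (0)
 32  10111001010100100110100→1 (0)
 33  01110010101001001101000→0 (0)
 34  11100101010010011010000→1 (0)
 35  11001010100100110100000→1 (1)
 36  10010101001001101000001→1 (1)
 37  00101010010011010000011→0 (0)
 38  01010100100110100000110→0 (0)
 39  10101001001101000001100→1 (1)
 40  01010010011010000011001→0 (1)
 41  10100100110100000110011→1 (0)
 42  01001001101000001100110→0 (0)
 43  10010011010000011001100→1 (1)
 44  00100110100000110011001→0 (1)
 45  01001101000001100110011→0 (1)
 46  10011010000011001100111→1 (1)
 47  00110100000110011001111→0 (0)
 48  01101000001100110011110→0 (1)
 49  11010000011001100111101→1 (0)
 50  10100000110011001111010→1 (0)
 51  01000001100110011110100→0 (1)
 52  10000011001100111101001→1 (1)
 53  00000110011001111010011→0 (1)
 54  00001100110011110100111→0 (0)
 55  00011001100111101001110→0 (0)
 56  00110011001111010011100→0 (1)
 57  01100110011110100111001→0 (1)
 58  11001100111101001110011→1 (0)
 59  10011001111010011100110→1 (1)
 60  00110011110100111001101→0 (0)
 61  01100111101001110011010→0 (1)
 62  11001111010011100110101→1 (0)
 63  10011110100111001101010→1 (1)
 64  00111101001110011010101→0 (1)
 65  01111010011100110101011→0 (0)
 66  11110100111001101010110→1 (0)
 67  11101001110011010101100→1 (1)
 68  11010011100110101011001→1 (0)
 69  10100111001101010110010→1 (0)
 70  01001110011010101100100→0 (0)
 71  10011100110101011001000→1 (1)
 72  00111001101010110010001→0 (1)
 73  01110011010101100100011→0 (0)
 74  11100110101011001000110→1 (1)
 75  11001101010110010001101→1 (1)
 76  10011010101100100011011→1 (0)
 77  00110101011001000110110→0 (1)
 78  01101010110010001101101→0 (0)
 79  11010101100100011011010→1 (0)
 80  10101011001000110110100→1 (0)
 81  01010110010001101101000→0 (0)
 82  10101100100011011010000→1 (0)
 83  01011001000110110100000→0 (0)
 84  10110010001101101000000→1 (1)
 85  01100100011011010000001→0 (0)
 86  11001000110110100000010→1 (1)
 87  10010001101101000000101→1 (1)
 88  00100011011010000001011→0 (0)
 89  01000110110100000010110→0 (1)
 90  10001101101000000101101→1 (1)
 91  00011011010000001011011→0 (1)
 92  00110110100000010110111→0 (1)
 93  01101101000000101101111→0 (0)
 94  11011010000001011011110→1 (0)
 95  10110100000010110111100→1 (0)
 96  01101000000101101111000→0 (1)
 97  11010000001011011110001→1 (0)
 98  10100000010110111100010→1 (1)
 99  01000000101101111000101→0 (0)
100  10000001011011110001010→1 (1)
101  00000010110111100010101→0 (1)
102  00000101101111000101011→0 (0)
103  00001011011110001010110→0 (1)
104  00010110111100010101101→0 (0)
105  00101101111000101011010→0 (1)
106  01011011110001010110101→0 (1)
107  10110111100010101101011→1 (1)
108  01101111000101011010111→0 (1)
109  11011110001010110101111→1 (1)
110  10111100010101101011111→1 (0)
111  01111000101011010111110→0 (1)
112  11110001010110101111101→1 (0)
113  11100010101101011111010→1 (0)
114  11000101011010111110100→1 (0)
115  10001010110101111101000→1 (1)
116  00010101101011111010001→0 (1)
117  00101011010111110100011→0 (0)
118  01010110101111101000110→0 (0)
119  10101101011111010001100→1 (1)
120  01011010111110100011001→0 (1)
121  10110101111101000110011→1 (0)
122  01101011111010001100110→0 (0)
123  11010111110100011001100→1 (1)
124  10101111101000110011001→1 (0)
125  01011111010001100110010→0 (1)
126  10111110100011001100101→1 (1)
127  01111101000110011001011→0 (0)

00001111001010100100110001111101101110010101001001101000001100110011110100111001101010110010001101101000000101101111000101011010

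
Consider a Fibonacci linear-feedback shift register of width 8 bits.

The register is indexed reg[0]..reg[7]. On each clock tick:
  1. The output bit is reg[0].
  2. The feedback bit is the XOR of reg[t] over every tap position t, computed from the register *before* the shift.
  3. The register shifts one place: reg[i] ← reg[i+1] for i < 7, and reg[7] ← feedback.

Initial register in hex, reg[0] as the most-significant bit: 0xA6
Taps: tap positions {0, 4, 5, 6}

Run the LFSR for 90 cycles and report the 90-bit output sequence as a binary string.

step | reg (before) | out | fb
   0 | 10100110 | 1 | 1
   1 | 01001101 | 0 | 0
   2 | 10011010 | 1 | 1
   3 | 00110101 | 0 | 1
   4 | 01101011 | 0 | 0
   5 | 11010110 | 1 | 1
   6 | 10101101 | 1 | 1
   7 | 01011011 | 0 | 0
   8 | 10110110 | 1 | 1
   9 | 01101101 | 0 | 0
  10 | 11011010 | 1 | 1
  11 | 10110101 | 1 | 0
  12 | 01101010 | 0 | 0
  13 | 11010100 | 1 | 0
  14 | 10101000 | 1 | 0
  15 | 01010000 | 0 | 0
  16 | 10100000 | 1 | 1
  17 | 01000001 | 0 | 0
  18 | 10000010 | 1 | 0
  19 | 00000100 | 0 | 1
  20 | 00001001 | 0 | 1
  21 | 00010011 | 0 | 1
  22 | 00100111 | 0 | 0
  23 | 01001110 | 0 | 1
  24 | 10011101 | 1 | 1
  25 | 00111011 | 0 | 0
  26 | 01110110 | 0 | 0
  27 | 11101100 | 1 | 1
  28 | 11011001 | 1 | 0
  29 | 10110010 | 1 | 0
  30 | 01100100 | 0 | 1
  31 | 11001001 | 1 | 0
  32 | 10010010 | 1 | 0
  33 | 00100100 | 0 | 1
  34 | 01001001 | 0 | 1
  35 | 10010011 | 1 | 0
  36 | 00100110 | 0 | 0
  37 | 01001100 | 0 | 0
  38 | 10011000 | 1 | 0
  39 | 00110000 | 0 | 0
  40 | 01100000 | 0 | 0
  41 | 11000000 | 1 | 1
  42 | 10000001 | 1 | 1
  43 | 00000011 | 0 | 1
  44 | 00000111 | 0 | 0
  45 | 00001110 | 0 | 1
  46 | 00011101 | 0 | 0
  47 | 00111010 | 0 | 0
  48 | 01110100 | 0 | 1
  49 | 11101001 | 1 | 0
  50 | 11010010 | 1 | 0
  51 | 10100100 | 1 | 0
  52 | 01001000 | 0 | 1
  53 | 10010001 | 1 | 1
  54 | 00100011 | 0 | 1
  55 | 01000111 | 0 | 0
  56 | 10001110 | 1 | 0
  57 | 00011100 | 0 | 0
  58 | 00111000 | 0 | 1
  59 | 01110001 | 0 | 0
  60 | 11100010 | 1 | 0
  61 | 11000100 | 1 | 0
  62 | 10001000 | 1 | 0
  63 | 00010000 | 0 | 0
  64 | 00100000 | 0 | 0
  65 | 01000000 | 0 | 0
  66 | 10000000 | 1 | 1
  67 | 00000001 | 0 | 0
  68 | 00000010 | 0 | 1
  69 | 00000101 | 0 | 1
  70 | 00001011 | 0 | 0
  71 | 00010110 | 0 | 0
  72 | 00101100 | 0 | 0
  73 | 01011000 | 0 | 1
  74 | 10110001 | 1 | 1
  75 | 01100011 | 0 | 1
  76 | 11000111 | 1 | 1
  77 | 10001111 | 1 | 0
  78 | 00011110 | 0 | 1
  79 | 00111101 | 0 | 0
  80 | 01111010 | 0 | 0
  81 | 11110100 | 1 | 0
  82 | 11101000 | 1 | 0
  83 | 11010000 | 1 | 1
  84 | 10100001 | 1 | 1
  85 | 01000011 | 0 | 1
  86 | 10000111 | 1 | 1
  87 | 00001111 | 0 | 1
  88 | 00011111 | 0 | 1
  89 | 00111111 | 0 | 1

101001101011011010100000100111011001001001100000011101001000111000100000001011000111101000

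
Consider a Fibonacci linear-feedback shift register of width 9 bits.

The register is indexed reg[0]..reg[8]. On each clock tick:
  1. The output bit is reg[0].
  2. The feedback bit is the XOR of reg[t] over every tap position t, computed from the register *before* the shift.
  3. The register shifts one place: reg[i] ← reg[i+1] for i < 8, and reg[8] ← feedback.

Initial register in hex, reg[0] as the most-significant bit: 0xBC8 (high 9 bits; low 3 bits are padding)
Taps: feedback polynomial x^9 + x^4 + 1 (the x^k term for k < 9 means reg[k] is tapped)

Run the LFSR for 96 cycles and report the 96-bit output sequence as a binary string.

101111001011101110000001110011101001001111010111010100010010000110011100001011110110110011010000

step | reg (before) | out | fb
   0 | 101111001 | 1 | 0
   1 | 011110010 | 0 | 1
   2 | 111100101 | 1 | 1
   3 | 111001011 | 1 | 1
   4 | 110010111 | 1 | 0
   5 | 100101110 | 1 | 1
   6 | 001011101 | 0 | 1
   7 | 010111011 | 0 | 1
   8 | 101110111 | 1 | 0
   9 | 011101110 | 0 | 0
  10 | 111011100 | 1 | 0
  11 | 110111000 | 1 | 0
  12 | 101110000 | 1 | 0
  13 | 011100000 | 0 | 0
  14 | 111000000 | 1 | 1
  15 | 110000001 | 1 | 1
  16 | 100000011 | 1 | 1
  17 | 000000111 | 0 | 0
  18 | 000001110 | 0 | 0
  19 | 000011100 | 0 | 1
  20 | 000111001 | 0 | 1
  21 | 001110011 | 0 | 1
  22 | 011100111 | 0 | 0
  23 | 111001110 | 1 | 1
  24 | 110011101 | 1 | 0
  25 | 100111010 | 1 | 0
  26 | 001110100 | 0 | 1
  27 | 011101001 | 0 | 0
  28 | 111010010 | 1 | 0
  29 | 110100100 | 1 | 1
  30 | 101001001 | 1 | 1
  31 | 010010011 | 0 | 1
  32 | 100100111 | 1 | 1
  33 | 001001111 | 0 | 0
  34 | 010011110 | 0 | 1
  35 | 100111101 | 1 | 0
  36 | 001111010 | 0 | 1
  37 | 011110101 | 0 | 1
  38 | 111101011 | 1 | 1
  39 | 111010111 | 1 | 0
  40 | 110101110 | 1 | 1
  41 | 101011101 | 1 | 0
  42 | 010111010 | 0 | 1
  43 | 101110101 | 1 | 0
  44 | 011101010 | 0 | 0
  45 | 111010100 | 1 | 0
  46 | 110101000 | 1 | 1
  47 | 101010001 | 1 | 0
  48 | 010100010 | 0 | 0
  49 | 101000100 | 1 | 1
  50 | 010001001 | 0 | 0
  51 | 100010010 | 1 | 0
  52 | 000100100 | 0 | 0
  53 | 001001000 | 0 | 0
  54 | 010010000 | 0 | 1
  55 | 100100001 | 1 | 1
  56 | 001000011 | 0 | 0
  57 | 010000110 | 0 | 0
  58 | 100001100 | 1 | 1
  59 | 000011001 | 0 | 1
  60 | 000110011 | 0 | 1
  61 | 001100111 | 0 | 0
  62 | 011001110 | 0 | 0
  63 | 110011100 | 1 | 0
  64 | 100111000 | 1 | 0
  65 | 001110000 | 0 | 1
  66 | 011100001 | 0 | 0
  67 | 111000010 | 1 | 1
  68 | 110000101 | 1 | 1
  69 | 100001011 | 1 | 1
  70 | 000010111 | 0 | 1
  71 | 000101111 | 0 | 0
  72 | 001011110 | 0 | 1
  73 | 010111101 | 0 | 1
  74 | 101111011 | 1 | 0
  75 | 011110110 | 0 | 1
  76 | 111101101 | 1 | 1
  77 | 111011011 | 1 | 0
  78 | 110110110 | 1 | 0
  79 | 101101100 | 1 | 1
  80 | 011011001 | 0 | 1
  81 | 110110011 | 1 | 0
  82 | 101100110 | 1 | 1
  83 | 011001101 | 0 | 0
  84 | 110011010 | 1 | 0
  85 | 100110100 | 1 | 0
  86 | 001101000 | 0 | 0
  87 | 011010000 | 0 | 1
  88 | 110100001 | 1 | 1
  89 | 101000011 | 1 | 1
  90 | 010000111 | 0 | 0
  91 | 100001110 | 1 | 1
  92 | 000011101 | 0 | 1
  93 | 000111011 | 0 | 1
  94 | 001110111 | 0 | 1
  95 | 011101111 | 0 | 0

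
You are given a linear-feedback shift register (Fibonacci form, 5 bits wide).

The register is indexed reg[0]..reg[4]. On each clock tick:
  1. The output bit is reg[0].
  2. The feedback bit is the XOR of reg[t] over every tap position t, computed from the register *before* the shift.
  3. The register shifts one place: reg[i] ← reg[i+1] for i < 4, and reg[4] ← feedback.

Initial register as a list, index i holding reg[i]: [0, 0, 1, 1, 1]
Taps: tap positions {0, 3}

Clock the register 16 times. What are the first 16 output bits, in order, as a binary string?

0011111001101001

step | reg (before) | out | fb
   0 | 00111 | 0 | 1
   1 | 01111 | 0 | 1
   2 | 11111 | 1 | 0
   3 | 11110 | 1 | 0
   4 | 11100 | 1 | 1
   5 | 11001 | 1 | 1
   6 | 10011 | 1 | 0
   7 | 00110 | 0 | 1
   8 | 01101 | 0 | 0
   9 | 11010 | 1 | 0
  10 | 10100 | 1 | 1
  11 | 01001 | 0 | 0
  12 | 10010 | 1 | 0
  13 | 00100 | 0 | 0
  14 | 01000 | 0 | 0
  15 | 10000 | 1 | 1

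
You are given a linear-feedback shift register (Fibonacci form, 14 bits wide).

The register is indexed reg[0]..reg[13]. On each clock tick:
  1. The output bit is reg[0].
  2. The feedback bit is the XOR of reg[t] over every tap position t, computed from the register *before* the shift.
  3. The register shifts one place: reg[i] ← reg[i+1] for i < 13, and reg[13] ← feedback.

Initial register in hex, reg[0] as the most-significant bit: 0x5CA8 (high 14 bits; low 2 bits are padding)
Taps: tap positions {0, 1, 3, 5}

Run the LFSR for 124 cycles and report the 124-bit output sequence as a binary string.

k : reg_k → out_k, fb_k
0: 01011100101010 → 0, fb=1
1: 10111001010101 → 1, fb=0
2: 01110010101010 → 0, fb=0
3: 11100101010100 → 1, fb=1
4: 11001010101001 → 1, fb=0
5: 10010101010010 → 1, fb=1
6: 00101010100101 → 0, fb=0
7: 01010101001010 → 0, fb=1
8: 10101010010101 → 1, fb=1
9: 01010100101011 → 0, fb=1
10: 10101001010111 → 1, fb=1
11: 01010010101111 → 0, fb=0
12: 10100101011110 → 1, fb=0
13: 01001010111100 → 0, fb=1
14: 10010101111001 → 1, fb=1
15: 00101011110011 → 0, fb=0
16: 01010111100110 → 0, fb=1
17: 10101111001101 → 1, fb=0
18: 01011110011010 → 0, fb=1
19: 10111100110101 → 1, fb=1
20: 01111001101011 → 0, fb=0
21: 11110011010110 → 1, fb=1
22: 11100110101101 → 1, fb=1
23: 11001101011011 → 1, fb=1
24: 10011010110111 → 1, fb=0
25: 00110101101110 → 0, fb=0
26: 01101011011100 → 0, fb=1
27: 11010110111001 → 1, fb=0
28: 10101101110010 → 1, fb=0
29: 01011011100100 → 0, fb=0
30: 10110111001000 → 1, fb=1
31: 01101110010001 → 0, fb=0
32: 11011100100010 → 1, fb=0
33: 10111001000100 → 1, fb=0
34: 01110010001000 → 0, fb=0
35: 11100100010000 → 1, fb=1
36: 11001000100001 → 1, fb=0
37: 10010001000010 → 1, fb=0
38: 00100010000100 → 0, fb=0
39: 01000100001000 → 0, fb=0
40: 10001000010000 → 1, fb=1
41: 00010000100001 → 0, fb=1
42: 00100001000011 → 0, fb=0
43: 01000010000110 → 0, fb=1
44: 10000100001101 → 1, fb=0
45: 00001000011010 → 0, fb=0
46: 00010000110100 → 0, fb=1
47: 00100001101001 → 0, fb=0
48: 01000011010010 → 0, fb=1
49: 10000110100101 → 1, fb=0
50: 00001101001010 → 0, fb=1
51: 00011010010101 → 0, fb=1
52: 00110100101011 → 0, fb=0
53: 01101001010110 → 0, fb=1
54: 11010010101101 → 1, fb=1
55: 10100101011011 → 1, fb=0
56: 01001010110110 → 0, fb=1
57: 10010101101101 → 1, fb=1
58: 00101011011011 → 0, fb=0
59: 01010110110110 → 0, fb=1
60: 10101101101101 → 1, fb=0
61: 01011011011010 → 0, fb=0
62: 10110110110100 → 1, fb=1
63: 01101101101001 → 0, fb=0
64: 11011011010010 → 1, fb=1
65: 10110110100101 → 1, fb=1
66: 01101101001011 → 0, fb=0
67: 11011010010110 → 1, fb=1
68: 10110100101101 → 1, fb=1
69: 01101001011011 → 0, fb=1
70: 11010010110111 → 1, fb=1
71: 10100101101111 → 1, fb=0
72: 01001011011110 → 0, fb=1
73: 10010110111101 → 1, fb=1
74: 00101101111011 → 0, fb=1
75: 01011011110111 → 0, fb=0
76: 10110111101110 → 1, fb=1
77: 01101111011101 → 0, fb=0
78: 11011110111010 → 1, fb=0
79: 10111101110100 → 1, fb=1
80: 01111011101001 → 0, fb=0
81: 11110111010010 → 1, fb=0
82: 11101110100100 → 1, fb=1
83: 11011101001001 → 1, fb=0
84: 10111010010010 → 1, fb=0
85: 01110100100100 → 0, fb=1
86: 11101001001001 → 1, fb=0
87: 11010010010010 → 1, fb=1
88: 10100100100101 → 1, fb=0
89: 01001001001010 → 0, fb=1
90: 10010010010101 → 1, fb=0
91: 00100100101010 → 0, fb=1
92: 01001001010101 → 0, fb=1
93: 10010010101011 → 1, fb=0
94: 00100101010110 → 0, fb=1
95: 01001010101101 → 0, fb=1
96: 10010101011011 → 1, fb=1
97: 00101010110111 → 0, fb=0
98: 01010101101110 → 0, fb=1
99: 10101011011101 → 1, fb=1
100: 01010110111011 → 0, fb=1
101: 10101101110111 → 1, fb=0
102: 01011011101110 → 0, fb=0
103: 10110111011100 → 1, fb=1
104: 01101110111001 → 0, fb=0
105: 11011101110010 → 1, fb=0
106: 10111011100100 → 1, fb=0
107: 01110111001000 → 0, fb=1
108: 11101110010001 → 1, fb=1
109: 11011100100011 → 1, fb=0
110: 10111001000110 → 1, fb=0
111: 01110010001100 → 0, fb=0
112: 11100100011000 → 1, fb=1
113: 11001000110001 → 1, fb=0
114: 10010001100010 → 1, fb=0
115: 00100011000100 → 0, fb=0
116: 01000110001000 → 0, fb=0
117: 10001100010000 → 1, fb=0
118: 00011000100000 → 0, fb=1
119: 00110001000001 → 0, fb=1
120: 01100010000011 → 0, fb=1
121: 11000100000111 → 1, fb=1
122: 10001000001111 → 1, fb=1
123: 00010000011111 → 0, fb=1

0101110010101010010101111001101011011100100010000100001101001010110110110100101101111011101001001001010101101110111001000110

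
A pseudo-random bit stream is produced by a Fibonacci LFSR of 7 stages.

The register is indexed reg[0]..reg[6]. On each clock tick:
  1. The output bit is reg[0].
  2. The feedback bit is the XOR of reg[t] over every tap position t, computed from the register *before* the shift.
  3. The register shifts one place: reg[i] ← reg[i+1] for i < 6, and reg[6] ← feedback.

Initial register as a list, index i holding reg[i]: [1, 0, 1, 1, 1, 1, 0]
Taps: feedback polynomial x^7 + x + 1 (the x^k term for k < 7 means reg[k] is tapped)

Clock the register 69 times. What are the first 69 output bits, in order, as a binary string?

101111011000110100101110111001100101010111111100000010000011000010100

step | reg (before) | out | fb
   0 | 1011110 | 1 | 1
   1 | 0111101 | 0 | 1
   2 | 1111011 | 1 | 0
   3 | 1110110 | 1 | 0
   4 | 1101100 | 1 | 0
   5 | 1011000 | 1 | 1
   6 | 0110001 | 0 | 1
   7 | 1100011 | 1 | 0
   8 | 1000110 | 1 | 1
   9 | 0001101 | 0 | 0
  10 | 0011010 | 0 | 0
  11 | 0110100 | 0 | 1
  12 | 1101001 | 1 | 0
  13 | 1010010 | 1 | 1
  14 | 0100101 | 0 | 1
  15 | 1001011 | 1 | 1
  16 | 0010111 | 0 | 0
  17 | 0101110 | 0 | 1
  18 | 1011101 | 1 | 1
  19 | 0111011 | 0 | 1
  20 | 1110111 | 1 | 0
  21 | 1101110 | 1 | 0
  22 | 1011100 | 1 | 1
  23 | 0111001 | 0 | 1
  24 | 1110011 | 1 | 0
  25 | 1100110 | 1 | 0
  26 | 1001100 | 1 | 1
  27 | 0011001 | 0 | 0
  28 | 0110010 | 0 | 1
  29 | 1100101 | 1 | 0
  30 | 1001010 | 1 | 1
  31 | 0010101 | 0 | 0
  32 | 0101010 | 0 | 1
  33 | 1010101 | 1 | 1
  34 | 0101011 | 0 | 1
  35 | 1010111 | 1 | 1
  36 | 0101111 | 0 | 1
  37 | 1011111 | 1 | 1
  38 | 0111111 | 0 | 1
  39 | 1111111 | 1 | 0
  40 | 1111110 | 1 | 0
  41 | 1111100 | 1 | 0
  42 | 1111000 | 1 | 0
  43 | 1110000 | 1 | 0
  44 | 1100000 | 1 | 0
  45 | 1000000 | 1 | 1
  46 | 0000001 | 0 | 0
  47 | 0000010 | 0 | 0
  48 | 0000100 | 0 | 0
  49 | 0001000 | 0 | 0
  50 | 0010000 | 0 | 0
  51 | 0100000 | 0 | 1
  52 | 1000001 | 1 | 1
  53 | 0000011 | 0 | 0
  54 | 0000110 | 0 | 0
  55 | 0001100 | 0 | 0
  56 | 0011000 | 0 | 0
  57 | 0110000 | 0 | 1
  58 | 1100001 | 1 | 0
  59 | 1000010 | 1 | 1
  60 | 0000101 | 0 | 0
  61 | 0001010 | 0 | 0
  62 | 0010100 | 0 | 0
  63 | 0101000 | 0 | 1
  64 | 1010001 | 1 | 1
  65 | 0100011 | 0 | 1
  66 | 1000111 | 1 | 1
  67 | 0001111 | 0 | 0
  68 | 0011110 | 0 | 0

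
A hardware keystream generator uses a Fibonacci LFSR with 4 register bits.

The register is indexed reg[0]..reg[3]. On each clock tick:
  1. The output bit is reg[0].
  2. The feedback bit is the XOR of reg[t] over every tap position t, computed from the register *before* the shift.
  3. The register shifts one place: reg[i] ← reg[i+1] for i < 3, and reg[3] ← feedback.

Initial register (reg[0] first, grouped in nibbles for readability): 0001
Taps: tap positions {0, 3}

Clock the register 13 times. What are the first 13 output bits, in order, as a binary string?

0001111010110

tick  register→output (feedback)
  0  0001→0 (1)
  1  0011→0 (1)
  2  0111→0 (1)
  3  1111→1 (0)
  4  1110→1 (1)
  5  1101→1 (0)
  6  1010→1 (1)
  7  0101→0 (1)
  8  1011→1 (0)
  9  0110→0 (0)
 10  1100→1 (1)
 11  1001→1 (0)
 12  0010→0 (0)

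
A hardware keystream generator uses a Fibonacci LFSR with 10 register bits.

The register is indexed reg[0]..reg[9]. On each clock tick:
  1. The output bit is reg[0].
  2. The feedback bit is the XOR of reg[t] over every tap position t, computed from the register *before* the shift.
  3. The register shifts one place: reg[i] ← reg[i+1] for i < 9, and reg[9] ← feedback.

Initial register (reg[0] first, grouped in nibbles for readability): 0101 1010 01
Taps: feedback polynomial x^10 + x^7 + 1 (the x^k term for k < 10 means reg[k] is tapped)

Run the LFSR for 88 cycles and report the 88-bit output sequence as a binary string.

0101101001011101001100010110000001010010010111110111100011000110111011000011110010011100

step | reg (before) | out | fb
   0 | 0101101001 | 0 | 0
   1 | 1011010010 | 1 | 1
   2 | 0110100101 | 0 | 1
   3 | 1101001011 | 1 | 1
   4 | 1010010111 | 1 | 0
   5 | 0100101110 | 0 | 1
   6 | 1001011101 | 1 | 0
   7 | 0010111010 | 0 | 0
   8 | 0101110100 | 0 | 1
   9 | 1011101001 | 1 | 1
  10 | 0111010011 | 0 | 0
  11 | 1110100110 | 1 | 0
  12 | 1101001100 | 1 | 0
  13 | 1010011000 | 1 | 1
  14 | 0100110001 | 0 | 0
  15 | 1001100010 | 1 | 1
  16 | 0011000101 | 0 | 1
  17 | 0110001011 | 0 | 0
  18 | 1100010110 | 1 | 0
  19 | 1000101100 | 1 | 0
  20 | 0001011000 | 0 | 0
  21 | 0010110000 | 0 | 0
  22 | 0101100000 | 0 | 0
  23 | 1011000000 | 1 | 1
  24 | 0110000001 | 0 | 0
  25 | 1100000010 | 1 | 1
  26 | 1000000101 | 1 | 0
  27 | 0000001010 | 0 | 0
  28 | 0000010100 | 0 | 1
  29 | 0000101001 | 0 | 0
  30 | 0001010010 | 0 | 0
  31 | 0010100100 | 0 | 1
  32 | 0101001001 | 0 | 0
  33 | 1010010010 | 1 | 1
  34 | 0100100101 | 0 | 1
  35 | 1001001011 | 1 | 1
  36 | 0010010111 | 0 | 1
  37 | 0100101111 | 0 | 1
  38 | 1001011111 | 1 | 0
  39 | 0010111110 | 0 | 1
  40 | 0101111101 | 0 | 1
  41 | 1011111011 | 1 | 1
  42 | 0111110111 | 0 | 1
  43 | 1111101111 | 1 | 0
  44 | 1111011110 | 1 | 0
  45 | 1110111100 | 1 | 0
  46 | 1101111000 | 1 | 1
  47 | 1011110001 | 1 | 1
  48 | 0111100011 | 0 | 0
  49 | 1111000110 | 1 | 0
  50 | 1110001100 | 1 | 0
  51 | 1100011000 | 1 | 1
  52 | 1000110001 | 1 | 1
  53 | 0001100011 | 0 | 0
  54 | 0011000110 | 0 | 1
  55 | 0110001101 | 0 | 1
  56 | 1100011011 | 1 | 1
  57 | 1000110111 | 1 | 0
  58 | 0001101110 | 0 | 1
  59 | 0011011101 | 0 | 1
  60 | 0110111011 | 0 | 0
  61 | 1101110110 | 1 | 0
  62 | 1011101100 | 1 | 0
  63 | 0111011000 | 0 | 0
  64 | 1110110000 | 1 | 1
  65 | 1101100001 | 1 | 1
  66 | 1011000011 | 1 | 1
  67 | 0110000111 | 0 | 1
  68 | 1100001111 | 1 | 0
  69 | 1000011110 | 1 | 0
  70 | 0000111100 | 0 | 1
  71 | 0001111001 | 0 | 0
  72 | 0011110010 | 0 | 0
  73 | 0111100100 | 0 | 1
  74 | 1111001001 | 1 | 1
  75 | 1110010011 | 1 | 1
  76 | 1100100111 | 1 | 0
  77 | 1001001110 | 1 | 0
  78 | 0010011100 | 0 | 1
  79 | 0100111001 | 0 | 0
  80 | 1001110010 | 1 | 1
  81 | 0011100101 | 0 | 1
  82 | 0111001011 | 0 | 0
  83 | 1110010110 | 1 | 0
  84 | 1100101100 | 1 | 0
  85 | 1001011000 | 1 | 1
  86 | 0010110001 | 0 | 0
  87 | 0101100010 | 0 | 0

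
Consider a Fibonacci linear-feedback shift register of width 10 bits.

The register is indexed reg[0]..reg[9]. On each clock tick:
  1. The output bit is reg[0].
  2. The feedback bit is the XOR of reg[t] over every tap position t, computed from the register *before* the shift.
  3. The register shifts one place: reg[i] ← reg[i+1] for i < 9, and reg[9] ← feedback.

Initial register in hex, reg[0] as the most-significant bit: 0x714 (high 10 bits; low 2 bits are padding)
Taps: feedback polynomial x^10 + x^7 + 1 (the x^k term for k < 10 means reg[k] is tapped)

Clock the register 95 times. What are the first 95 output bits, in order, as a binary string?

step | reg (before) | out | fb
   0 | 0111000101 | 0 | 1
   1 | 1110001011 | 1 | 1
   2 | 1100010111 | 1 | 0
   3 | 1000101110 | 1 | 0
   4 | 0001011100 | 0 | 1
   5 | 0010111001 | 0 | 0
   6 | 0101110010 | 0 | 0
   7 | 1011100100 | 1 | 0
   8 | 0111001000 | 0 | 0
   9 | 1110010000 | 1 | 1
  10 | 1100100001 | 1 | 1
  11 | 1001000011 | 1 | 1
  12 | 0010000111 | 0 | 1
  13 | 0100001111 | 0 | 1
  14 | 1000011111 | 1 | 0
  15 | 0000111110 | 0 | 1
  16 | 0001111101 | 0 | 1
  17 | 0011111011 | 0 | 0
  18 | 0111110110 | 0 | 1
  19 | 1111101101 | 1 | 0
  20 | 1111011010 | 1 | 1
  21 | 1110110101 | 1 | 0
  22 | 1101101010 | 1 | 1
  23 | 1011010101 | 1 | 0
  24 | 0110101010 | 0 | 0
  25 | 1101010100 | 1 | 0
  26 | 1010101000 | 1 | 1
  27 | 0101010001 | 0 | 0
  28 | 1010100010 | 1 | 1
  29 | 0101000101 | 0 | 1
  30 | 1010001011 | 1 | 1
  31 | 0100010111 | 0 | 1
  32 | 1000101111 | 1 | 0
  33 | 0001011110 | 0 | 1
  34 | 0010111101 | 0 | 1
  35 | 0101111011 | 0 | 0
  36 | 1011110110 | 1 | 0
  37 | 0111101100 | 0 | 1
  38 | 1111011001 | 1 | 1
  39 | 1110110011 | 1 | 1
  40 | 1101100111 | 1 | 0
  41 | 1011001110 | 1 | 0
  42 | 0110011100 | 0 | 1
  43 | 1100111001 | 1 | 1
  44 | 1001110011 | 1 | 1
  45 | 0011100111 | 0 | 1
  46 | 0111001111 | 0 | 1
  47 | 1110011111 | 1 | 0
  48 | 1100111110 | 1 | 0
  49 | 1001111100 | 1 | 0
  50 | 0011111000 | 0 | 0
  51 | 0111110000 | 0 | 0
  52 | 1111100000 | 1 | 1
  53 | 1111000001 | 1 | 1
  54 | 1110000011 | 1 | 1
  55 | 1100000111 | 1 | 0
  56 | 1000001110 | 1 | 0
  57 | 0000011100 | 0 | 1
  58 | 0000111001 | 0 | 0
  59 | 0001110010 | 0 | 0
  60 | 0011100100 | 0 | 1
  61 | 0111001001 | 0 | 0
  62 | 1110010010 | 1 | 1
  63 | 1100100101 | 1 | 0
  64 | 1001001010 | 1 | 1
  65 | 0010010101 | 0 | 1
  66 | 0100101011 | 0 | 0
  67 | 1001010110 | 1 | 0
  68 | 0010101100 | 0 | 1
  69 | 0101011001 | 0 | 0
  70 | 1010110010 | 1 | 1
  71 | 0101100101 | 0 | 1
  72 | 1011001011 | 1 | 1
  73 | 0110010111 | 0 | 1
  74 | 1100101111 | 1 | 0
  75 | 1001011110 | 1 | 0
  76 | 0010111100 | 0 | 1
  77 | 0101111001 | 0 | 0
  78 | 1011110010 | 1 | 1
  79 | 0111100101 | 0 | 1
  80 | 1111001011 | 1 | 1
  81 | 1110010111 | 1 | 0
  82 | 1100101110 | 1 | 0
  83 | 1001011100 | 1 | 0
  84 | 0010111000 | 0 | 0
  85 | 0101110000 | 0 | 0
  86 | 1011100000 | 1 | 1
  87 | 0111000001 | 0 | 0
  88 | 1110000010 | 1 | 1
  89 | 1100000101 | 1 | 0
  90 | 1000001010 | 1 | 1
  91 | 0000010101 | 0 | 1
  92 | 0000101011 | 0 | 0
  93 | 0001010110 | 0 | 1
  94 | 0010101101 | 0 | 1

01110001011100100001111101101010100010111101100111001111100000111001001010110010111100101110000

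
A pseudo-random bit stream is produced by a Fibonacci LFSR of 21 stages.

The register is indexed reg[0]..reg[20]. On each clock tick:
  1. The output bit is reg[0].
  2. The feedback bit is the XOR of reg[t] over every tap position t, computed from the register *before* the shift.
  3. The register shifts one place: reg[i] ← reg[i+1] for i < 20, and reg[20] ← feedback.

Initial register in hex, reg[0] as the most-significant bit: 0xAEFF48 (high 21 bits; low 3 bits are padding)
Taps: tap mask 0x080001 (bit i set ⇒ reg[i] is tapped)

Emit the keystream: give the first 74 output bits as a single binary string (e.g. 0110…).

step | reg (before) | out | fb
   0 | 101011101111111101001 | 1 | 1
   1 | 010111011111111010011 | 0 | 1
   2 | 101110111111110100111 | 1 | 0
   3 | 011101111111101001110 | 0 | 1
   4 | 111011111111010011101 | 1 | 1
   5 | 110111111110100111011 | 1 | 0
   6 | 101111111101001110110 | 1 | 0
   7 | 011111111010011101100 | 0 | 0
   8 | 111111110100111011000 | 1 | 1
   9 | 111111101001110110001 | 1 | 1
  10 | 111111010011101100011 | 1 | 0
  11 | 111110100111011000110 | 1 | 0
  12 | 111101001110110001100 | 1 | 1
  13 | 111010011101100011001 | 1 | 1
  14 | 110100111011000110011 | 1 | 0
  15 | 101001110110001100110 | 1 | 0
  16 | 010011101100011001100 | 0 | 0
  17 | 100111011000110011000 | 1 | 1
  18 | 001110110001100110001 | 0 | 0
  19 | 011101100011001100010 | 0 | 1
  20 | 111011000110011000101 | 1 | 1
  21 | 110110001100110001011 | 1 | 0
  22 | 101100011001100010110 | 1 | 0
  23 | 011000110011000101100 | 0 | 0
  24 | 110001100110001011000 | 1 | 1
  25 | 100011001100010110001 | 1 | 1
  26 | 000110011000101100011 | 0 | 1
  27 | 001100110001011000111 | 0 | 1
  28 | 011001100010110001111 | 0 | 1
  29 | 110011000101100011111 | 1 | 0
  30 | 100110001011000111110 | 1 | 0
  31 | 001100010110001111100 | 0 | 0
  32 | 011000101100011111000 | 0 | 0
  33 | 110001011000111110000 | 1 | 1
  34 | 100010110001111100001 | 1 | 1
  35 | 000101100011111000011 | 0 | 1
  36 | 001011000111110000111 | 0 | 1
  37 | 010110001111100001111 | 0 | 1
  38 | 101100011111000011111 | 1 | 0
  39 | 011000111110000111110 | 0 | 1
  40 | 110001111100001111101 | 1 | 1
  41 | 100011111000011111011 | 1 | 0
  42 | 000111110000111110110 | 0 | 1
  43 | 001111100001111101101 | 0 | 0
  44 | 011111000011111011010 | 0 | 1
  45 | 111110000111110110101 | 1 | 1
  46 | 111100001111101101011 | 1 | 0
  47 | 111000011111011010110 | 1 | 0
  48 | 110000111110110101100 | 1 | 1
  49 | 100001111101101011001 | 1 | 1
  50 | 000011111011010110011 | 0 | 1
  51 | 000111110110101100111 | 0 | 1
  52 | 001111101101011001111 | 0 | 1
  53 | 011111011010110011111 | 0 | 1
  54 | 111110110101100111111 | 1 | 0
  55 | 111101101011001111110 | 1 | 0
  56 | 111011010110011111100 | 1 | 1
  57 | 110110101100111111001 | 1 | 1
  58 | 101101011001111110011 | 1 | 0
  59 | 011010110011111100110 | 0 | 1
  60 | 110101100111111001101 | 1 | 1
  61 | 101011001111110011011 | 1 | 0
  62 | 010110011111100110110 | 0 | 1
  63 | 101100111111001101101 | 1 | 1
  64 | 011001111110011011011 | 0 | 1
  65 | 110011111100110110111 | 1 | 0
  66 | 100111111001101101110 | 1 | 0
  67 | 001111110011011011100 | 0 | 0
  68 | 011111100110110111000 | 0 | 0
  69 | 111111001101101110000 | 1 | 1
  70 | 111110011011011100001 | 1 | 1
  71 | 111100110110111000011 | 1 | 0
  72 | 111001101101110000110 | 1 | 0
  73 | 110011011011100001100 | 1 | 1

10101110111111110100111011000110011000101100011111000011111011010110011111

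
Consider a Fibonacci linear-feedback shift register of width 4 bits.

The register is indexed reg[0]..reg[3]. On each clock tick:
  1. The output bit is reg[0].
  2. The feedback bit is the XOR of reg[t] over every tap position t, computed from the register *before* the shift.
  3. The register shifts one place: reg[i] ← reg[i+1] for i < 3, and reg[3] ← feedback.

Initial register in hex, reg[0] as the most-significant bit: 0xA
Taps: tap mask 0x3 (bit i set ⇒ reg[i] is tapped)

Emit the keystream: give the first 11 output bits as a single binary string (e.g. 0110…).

step | reg (before) | out | fb
   0 | 1010 | 1 | 1
   1 | 0101 | 0 | 1
   2 | 1011 | 1 | 1
   3 | 0111 | 0 | 1
   4 | 1111 | 1 | 0
   5 | 1110 | 1 | 0
   6 | 1100 | 1 | 0
   7 | 1000 | 1 | 1
   8 | 0001 | 0 | 0
   9 | 0010 | 0 | 0
  10 | 0100 | 0 | 1

10101111000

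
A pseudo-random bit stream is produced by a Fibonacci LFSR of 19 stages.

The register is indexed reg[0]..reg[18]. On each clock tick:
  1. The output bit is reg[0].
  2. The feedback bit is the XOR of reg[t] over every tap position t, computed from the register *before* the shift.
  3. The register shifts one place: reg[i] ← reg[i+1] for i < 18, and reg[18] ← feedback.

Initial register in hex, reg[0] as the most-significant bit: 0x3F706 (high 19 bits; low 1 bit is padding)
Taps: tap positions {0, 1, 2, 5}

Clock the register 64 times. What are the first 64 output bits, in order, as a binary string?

0011111101110000011010100100101110001011110100000111100100100111

step | reg (before) | out | fb
   0 | 0011111101110000011 | 0 | 0
   1 | 0111111011100000110 | 0 | 1
   2 | 1111110111000001101 | 1 | 0
   3 | 1111101110000011010 | 1 | 1
   4 | 1111011100000110101 | 1 | 0
   5 | 1110111000001101010 | 1 | 0
   6 | 1101110000011010100 | 1 | 1
   7 | 1011100000110101001 | 1 | 0
   8 | 0111000001101010010 | 0 | 0
   9 | 1110000011010100100 | 1 | 1
  10 | 1100000110101001001 | 1 | 0
  11 | 1000001101010010010 | 1 | 1
  12 | 0000011010100100101 | 0 | 1
  13 | 0000110101001001011 | 0 | 1
  14 | 0001101010010010111 | 0 | 0
  15 | 0011010100100101110 | 0 | 0
  16 | 0110101001001011100 | 0 | 0
  17 | 1101010010010111000 | 1 | 1
  18 | 1010100100101110001 | 1 | 0
  19 | 0101001001011100010 | 0 | 1
  20 | 1010010010111000101 | 1 | 1
  21 | 0100100101110001011 | 0 | 1
  22 | 1001001011100010111 | 1 | 1
  23 | 0010010111000101111 | 0 | 0
  24 | 0100101110001011110 | 0 | 1
  25 | 1001011100010111101 | 1 | 0
  26 | 0010111000101111010 | 0 | 0
  27 | 0101110001011110100 | 0 | 0
  28 | 1011100010111101000 | 1 | 0
  29 | 0111000101111010000 | 0 | 0
  30 | 1110001011110100000 | 1 | 1
  31 | 1100010111101000001 | 1 | 1
  32 | 1000101111010000011 | 1 | 1
  33 | 0001011110100000111 | 0 | 1
  34 | 0010111101000001111 | 0 | 0
  35 | 0101111010000011110 | 0 | 0
  36 | 1011110100000111100 | 1 | 1
  37 | 0111101000001111001 | 0 | 0
  38 | 1111010000011110010 | 1 | 0
  39 | 1110100000111100100 | 1 | 1
  40 | 1101000001111001001 | 1 | 0
  41 | 1010000011110010010 | 1 | 0
  42 | 0100000111100100100 | 0 | 1
  43 | 1000001111001001001 | 1 | 1
  44 | 0000011110010010011 | 0 | 1
  45 | 0000111100100100111 | 0 | 1
  46 | 0001111001001001111 | 0 | 1
  47 | 0011110010010011111 | 0 | 0
  48 | 0111100100100111110 | 0 | 0
  49 | 1111001001001111100 | 1 | 1
  50 | 1110010010011111001 | 1 | 0
  51 | 1100100100111110010 | 1 | 0
  52 | 1001001001111100100 | 1 | 1
  53 | 0010010011111001001 | 0 | 0
  54 | 0100100111110010010 | 0 | 1
  55 | 1001001111100100101 | 1 | 1
  56 | 0010011111001001011 | 0 | 0
  57 | 0100111110010010110 | 0 | 0
  58 | 1001111100100101100 | 1 | 0
  59 | 0011111001001011000 | 0 | 0
  60 | 0111110010010110000 | 0 | 1
  61 | 1111100100101100001 | 1 | 1
  62 | 1111001001011000011 | 1 | 1
  63 | 1110010010110000111 | 1 | 0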